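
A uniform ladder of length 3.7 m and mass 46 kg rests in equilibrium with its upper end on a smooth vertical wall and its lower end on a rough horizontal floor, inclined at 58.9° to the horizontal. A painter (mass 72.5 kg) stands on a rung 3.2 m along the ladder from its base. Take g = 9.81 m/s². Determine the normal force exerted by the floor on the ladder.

ΣF_y = 0: N_floor = 46×9.81 + 72.5×9.81 = 1162.5 N.

N_floor ≈ 1160 N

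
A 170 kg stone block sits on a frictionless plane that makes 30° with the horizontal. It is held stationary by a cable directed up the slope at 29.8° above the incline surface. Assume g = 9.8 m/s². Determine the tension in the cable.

T ≈ 960 N

Take axes along and perpendicular to the incline. Weight components: W sin 30° = 833 N down-slope, W cos 30° = 1443 N into the surface.
Along incline: T cos 29.8° = W sin 30° → T = 959.9 N.
Perpendicular: N = W cos 30° − T sin 29.8° = 965.7 N.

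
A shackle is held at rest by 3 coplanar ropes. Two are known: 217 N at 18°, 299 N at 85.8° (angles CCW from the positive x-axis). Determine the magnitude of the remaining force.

F ≈ 431 N

Sum the known components: ΣF_x = 228.3 N, ΣF_y = 365.3 N.
For equilibrium the remaining force must supply (−ΣF_x, −ΣF_y) = (-228.3, -365.3) N.
Magnitude = √((-228.3)² + (-365.3)²) = 430.7 N; direction = atan2(-365.3, -228.3) = 238.0°.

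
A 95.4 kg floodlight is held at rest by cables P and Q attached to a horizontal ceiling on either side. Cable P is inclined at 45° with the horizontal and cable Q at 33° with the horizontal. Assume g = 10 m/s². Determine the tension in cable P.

Weight W = 95.4 × 10 = 954 N acts straight down.
Horizontal: T_P cos 45° = T_Q cos 33°  →  T_Q = 0.8431 T_P.
Vertical: T_P sin 45° + T_Q sin 33° = 954.
Substituting the horizontal relation into the vertical equation gives 1.166 T_P = 954, so T_P = 818 N.

T_P ≈ 818 N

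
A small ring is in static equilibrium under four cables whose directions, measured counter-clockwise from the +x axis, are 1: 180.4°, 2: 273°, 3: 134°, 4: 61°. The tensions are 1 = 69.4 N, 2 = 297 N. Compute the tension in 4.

Resolve: ΣF_x = 69.4 cos 180.4° + 297 cos 273° + T_3 cos 134° + T_4 cos 61° = 0.
        ΣF_y = 69.4 sin 180.4° + 297 sin 273° + T_3 sin 134° + T_4 sin 61° = 0.
The known terms sum to (-53.85, -297.1) N, so -0.6947 T_3 + 0.4848 T_4 = 53.85 and 0.7193 T_3 + 0.8746 T_4 = 297.1.
Solving simultaneously: T_3 = 101.4 N, T_4 = 256.3 N.

T_4 ≈ 256 N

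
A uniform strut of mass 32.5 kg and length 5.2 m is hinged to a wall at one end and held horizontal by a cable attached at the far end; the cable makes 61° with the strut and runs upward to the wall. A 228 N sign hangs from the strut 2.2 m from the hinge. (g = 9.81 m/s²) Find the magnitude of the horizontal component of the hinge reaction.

H_x ≈ 142 N

Take torques about the hinge: T sin 61° · 5.2 = 32.5×9.81×2.6 + 228×2.2 = 1330.5 N·m.
So T = 1330.5 / (0.8746 × 5.2) = 292.55 N.
ΣF_x = 0: H_x = T cos 61° = 141.83 N.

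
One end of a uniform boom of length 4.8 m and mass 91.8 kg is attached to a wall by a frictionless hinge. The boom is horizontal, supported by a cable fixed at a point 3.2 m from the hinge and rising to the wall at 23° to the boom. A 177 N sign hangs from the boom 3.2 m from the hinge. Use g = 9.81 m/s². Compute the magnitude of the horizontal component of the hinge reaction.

H_x ≈ 2010 N

Take torques about the hinge: T sin 23° · 3.2 = 91.8×9.81×2.4 + 177×3.2 = 2727.7 N·m.
So T = 2727.7 / (0.3907 × 3.2) = 2181.6 N.
ΣF_x = 0: H_x = T cos 23° = 2008.2 N.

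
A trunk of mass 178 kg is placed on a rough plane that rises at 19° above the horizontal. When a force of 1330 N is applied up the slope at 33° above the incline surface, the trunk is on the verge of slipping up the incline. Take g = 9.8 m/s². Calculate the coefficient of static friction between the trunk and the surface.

On the verge of sliding up the incline, friction is at its maximum μN and acts down the slope.
Perpendicular to incline: N = W cos 19° − P sin 33° = 1649 − 724.4 = 925 N.
Along incline: P cos 33° − μN = W sin 19° → μ = −(W sin 19° − P cos 33°) / N = 0.5919.

μ ≈ 0.592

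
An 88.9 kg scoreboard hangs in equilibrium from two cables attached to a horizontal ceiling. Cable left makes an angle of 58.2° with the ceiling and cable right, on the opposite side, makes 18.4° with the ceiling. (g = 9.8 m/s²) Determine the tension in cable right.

T_right ≈ 472 N

Weight W = 88.9 × 9.8 = 871.2 N acts straight down.
Horizontal: T_left cos 58.2° = T_right cos 18.4°  →  T_left = 1.801 T_right.
Vertical: T_left sin 58.2° + T_right sin 18.4° = 871.2.
Substituting the horizontal relation into the vertical equation gives 1.846 T_right = 871.2, so T_right = 471.9 N.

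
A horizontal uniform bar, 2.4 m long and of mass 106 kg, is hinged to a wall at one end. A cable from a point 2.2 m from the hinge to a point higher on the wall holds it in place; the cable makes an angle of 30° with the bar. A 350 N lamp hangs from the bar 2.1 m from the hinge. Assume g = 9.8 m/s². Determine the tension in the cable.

T ≈ 1800 N

Take torques about the hinge: T sin 30° · 2.2 = 106×9.8×1.2 + 350×2.1 = 1981.6 N·m.
So T = 1981.6 / (0.5000 × 2.2) = 1801.4 N.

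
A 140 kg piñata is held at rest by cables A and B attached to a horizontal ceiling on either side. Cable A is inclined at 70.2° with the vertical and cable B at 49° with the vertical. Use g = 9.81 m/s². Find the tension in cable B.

Angles from the horizontal: cable A is 90° − 70.2° = 19.8°, cable B is 90° − 49° = 41°.
Weight W = 140 × 9.81 = 1373 N acts straight down.
Horizontal: T_A cos 19.8° = T_B cos 41°  →  T_A = 0.8021 T_B.
Vertical: T_A sin 19.8° + T_B sin 41° = 1373.
Substituting the horizontal relation into the vertical equation gives 0.9278 T_B = 1373, so T_B = 1480 N.

T_B ≈ 1480 N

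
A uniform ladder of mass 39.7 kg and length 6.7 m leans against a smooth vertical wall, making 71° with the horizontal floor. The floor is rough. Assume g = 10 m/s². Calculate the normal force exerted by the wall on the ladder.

Torques about the foot: N_wall · 6.7 sin 71° = 39.7×10×3.35 cos 71° → N_wall = 68.349 N.

N_wall ≈ 68.3 N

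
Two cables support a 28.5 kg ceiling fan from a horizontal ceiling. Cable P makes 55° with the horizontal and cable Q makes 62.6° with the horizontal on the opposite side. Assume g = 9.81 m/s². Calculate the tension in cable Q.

Weight W = 28.5 × 9.81 = 279.6 N acts straight down.
Horizontal: T_P cos 55° = T_Q cos 62.6°  →  T_P = 0.8023 T_Q.
Vertical: T_P sin 55° + T_Q sin 62.6° = 279.6.
Substituting the horizontal relation into the vertical equation gives 1.545 T_Q = 279.6, so T_Q = 181 N.

T_Q ≈ 181 N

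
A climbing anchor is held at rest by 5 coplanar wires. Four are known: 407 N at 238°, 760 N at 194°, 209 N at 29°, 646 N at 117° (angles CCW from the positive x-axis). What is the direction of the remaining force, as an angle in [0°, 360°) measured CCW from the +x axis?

θ ≈ 352°

Sum the known components: ΣF_x = -1064 N, ΣF_y = 147.9 N.
For equilibrium the remaining force must supply (−ΣF_x, −ΣF_y) = (1064, -147.9) N.
Magnitude = √((1064)² + (-147.9)²) = 1074 N; direction = atan2(-147.9, 1064) = 352.1°.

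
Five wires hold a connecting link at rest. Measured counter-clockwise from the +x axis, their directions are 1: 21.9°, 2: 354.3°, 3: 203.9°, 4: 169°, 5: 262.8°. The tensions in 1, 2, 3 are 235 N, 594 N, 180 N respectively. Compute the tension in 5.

T_5 ≈ 79.7 N

Resolve: ΣF_x = 235 cos 21.9° + 594 cos 354.3° + 180 cos 203.9° + T_4 cos 169° + T_5 cos 262.8° = 0.
        ΣF_y = 235 sin 21.9° + 594 sin 354.3° + 180 sin 203.9° + T_4 sin 169° + T_5 sin 262.8° = 0.
The known terms sum to (644.5, -44.27) N, so -0.9816 T_4 − 0.1253 T_5 = -644.5 and 0.1908 T_4 − 0.9921 T_5 = 44.27.
Solving simultaneously: T_4 = 646.4 N, T_5 = 79.70 N.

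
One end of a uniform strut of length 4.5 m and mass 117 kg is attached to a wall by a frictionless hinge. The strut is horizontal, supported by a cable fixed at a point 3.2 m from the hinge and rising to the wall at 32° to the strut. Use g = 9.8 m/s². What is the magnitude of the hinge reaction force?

|H| ≈ 1330 N

Take torques about the hinge: T sin 32° · 3.2 = 117×9.8×2.25 = 2579.9 N·m.
So T = 2579.9 / (0.5299 × 3.2) = 1521.4 N.
ΣF_x = 0: H_x = T cos 32° = 1290.2 N.
ΣF_y = 0: H_y = (117×9.8) − T sin 32° = 1146.6 − 806.2 = 340.4 N.
|H| = √(H_x² + H_y²) = √((1290.2)² + (340.4)²) = 1334.3 N.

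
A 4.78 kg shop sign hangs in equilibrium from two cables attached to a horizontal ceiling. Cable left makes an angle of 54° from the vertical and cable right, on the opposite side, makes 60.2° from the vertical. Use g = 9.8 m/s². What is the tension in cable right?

Angles from the horizontal: cable left is 90° − 54° = 36°, cable right is 90° − 60.2° = 29.8°.
Weight W = 4.78 × 9.8 = 46.84 N acts straight down.
Horizontal: T_left cos 36° = T_right cos 29.8°  →  T_left = 1.073 T_right.
Vertical: T_left sin 36° + T_right sin 29.8° = 46.84.
Substituting the horizontal relation into the vertical equation gives 1.127 T_right = 46.84, so T_right = 41.55 N.

T_right ≈ 41.5 N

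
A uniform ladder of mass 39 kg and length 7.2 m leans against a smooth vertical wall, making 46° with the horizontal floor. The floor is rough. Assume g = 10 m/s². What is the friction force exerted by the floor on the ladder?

f ≈ 188 N

Torques about the foot: N_wall · 7.2 sin 46° = 39×10×3.6 cos 46° → N_wall = 188.31 N.
ΣF_x = 0: f_floor = N_wall = 188.31 N.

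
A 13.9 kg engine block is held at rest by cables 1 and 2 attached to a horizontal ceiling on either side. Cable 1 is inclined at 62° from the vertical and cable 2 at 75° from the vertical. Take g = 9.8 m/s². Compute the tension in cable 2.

Angles from the horizontal: cable 1 is 90° − 62° = 28°, cable 2 is 90° − 75° = 15°.
Weight W = 13.9 × 9.8 = 136.2 N acts straight down.
Horizontal: T_1 cos 28° = T_2 cos 15°  →  T_1 = 1.094 T_2.
Vertical: T_1 sin 28° + T_2 sin 15° = 136.2.
Substituting the horizontal relation into the vertical equation gives 0.7724 T_2 = 136.2, so T_2 = 176.4 N.

T_2 ≈ 176 N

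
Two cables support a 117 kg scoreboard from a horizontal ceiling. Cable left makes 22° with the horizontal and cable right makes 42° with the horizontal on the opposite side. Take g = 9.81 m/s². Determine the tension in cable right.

T_right ≈ 1180 N

Weight W = 117 × 9.81 = 1148 N acts straight down.
Horizontal: T_left cos 22° = T_right cos 42°  →  T_left = 0.8015 T_right.
Vertical: T_left sin 22° + T_right sin 42° = 1148.
Substituting the horizontal relation into the vertical equation gives 0.9694 T_right = 1148, so T_right = 1184 N.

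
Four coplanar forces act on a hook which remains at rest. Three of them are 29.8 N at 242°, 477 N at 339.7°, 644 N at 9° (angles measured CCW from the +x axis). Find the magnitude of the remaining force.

Sum the known components: ΣF_x = 1069 N, ΣF_y = -91.06 N.
For equilibrium the remaining force must supply (−ΣF_x, −ΣF_y) = (-1069, 91.06) N.
Magnitude = √((-1069)² + (91.06)²) = 1073 N; direction = atan2(91.06, -1069) = 175.1°.

F ≈ 1070 N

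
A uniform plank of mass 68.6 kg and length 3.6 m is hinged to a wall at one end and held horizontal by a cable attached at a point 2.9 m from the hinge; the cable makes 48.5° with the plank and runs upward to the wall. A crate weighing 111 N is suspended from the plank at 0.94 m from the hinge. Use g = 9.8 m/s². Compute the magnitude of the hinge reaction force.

|H| ≈ 519 N

Take torques about the hinge: T sin 48.5° · 2.9 = 68.6×9.8×1.8 + 111×0.94 = 1314.4 N·m.
So T = 1314.4 / (0.7490 × 2.9) = 605.18 N.
ΣF_x = 0: H_x = T cos 48.5° = 401.01 N.
ΣF_y = 0: H_y = (68.6×9.8 + 111) − T sin 48.5° = 783.28 − 453.26 = 330.02 N.
|H| = √(H_x² + H_y²) = √((401.01)² + (330.02)²) = 519.35 N.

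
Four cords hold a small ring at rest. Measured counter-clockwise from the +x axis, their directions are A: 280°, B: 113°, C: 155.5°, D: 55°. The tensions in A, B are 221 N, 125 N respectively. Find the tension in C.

T_C ≈ 51.1 N

Resolve: ΣF_x = 221 cos 280° + 125 cos 113° + T_C cos 155.5° + T_D cos 55° = 0.
        ΣF_y = 221 sin 280° + 125 sin 113° + T_C sin 155.5° + T_D sin 55° = 0.
The known terms sum to (-10.47, -102.6) N, so -0.9100 T_C + 0.5736 T_D = 10.47 and 0.4147 T_C + 0.8192 T_D = 102.6.
Solving simultaneously: T_C = 51.12 N, T_D = 99.35 N.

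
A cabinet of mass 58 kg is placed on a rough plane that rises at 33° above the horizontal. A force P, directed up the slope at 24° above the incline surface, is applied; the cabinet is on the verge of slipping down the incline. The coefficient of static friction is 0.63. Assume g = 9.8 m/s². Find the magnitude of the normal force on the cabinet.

On the verge of sliding down the incline, friction equals μN and acts up the slope.
Perpendicular: N + P sin 24° = W cos 33° = 476.7 N.
Along incline: P cos 24° + μN = W sin 33° with W sin 33° = 309.6 N.
Solving the pair for P and N: P = 14.08 N, N = 471 N (and f = μN = 296.7 N).

N ≈ 471 N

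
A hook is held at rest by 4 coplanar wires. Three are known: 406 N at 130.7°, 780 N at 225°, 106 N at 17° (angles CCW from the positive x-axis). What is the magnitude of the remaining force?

Sum the known components: ΣF_x = -714.9 N, ΣF_y = -212.7 N.
For equilibrium the remaining force must supply (−ΣF_x, −ΣF_y) = (714.9, 212.7) N.
Magnitude = √((714.9)² + (212.7)²) = 745.9 N; direction = atan2(212.7, 714.9) = 16.6°.

F ≈ 746 N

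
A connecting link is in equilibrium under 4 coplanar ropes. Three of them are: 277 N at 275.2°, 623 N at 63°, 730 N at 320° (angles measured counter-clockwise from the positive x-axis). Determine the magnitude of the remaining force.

F ≈ 888 N

Sum the known components: ΣF_x = 867.2 N, ΣF_y = -190 N.
For equilibrium the remaining force must supply (−ΣF_x, −ΣF_y) = (-867.2, 190) N.
Magnitude = √((-867.2)² + (190)²) = 887.7 N; direction = atan2(190, -867.2) = 167.6°.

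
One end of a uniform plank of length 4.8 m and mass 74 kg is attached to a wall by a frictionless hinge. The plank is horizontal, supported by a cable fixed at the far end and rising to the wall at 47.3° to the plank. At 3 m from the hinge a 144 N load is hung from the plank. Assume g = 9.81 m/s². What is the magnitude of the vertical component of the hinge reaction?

|H_y| ≈ 417 N

Take torques about the hinge: T sin 47.3° · 4.8 = 74×9.81×2.4 + 144×3 = 2174.3 N·m.
So T = 2174.3 / (0.7349 × 4.8) = 616.36 N.
ΣF_y = 0: H_y = (74×9.81 + 144) − T sin 47.3° = 869.94 − 452.97 = 416.97 N.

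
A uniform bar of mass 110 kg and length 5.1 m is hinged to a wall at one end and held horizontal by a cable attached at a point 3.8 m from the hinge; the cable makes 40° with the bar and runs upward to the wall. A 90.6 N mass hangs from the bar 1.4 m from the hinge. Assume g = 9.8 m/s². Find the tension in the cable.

Take torques about the hinge: T sin 40° · 3.8 = 110×9.8×2.55 + 90.6×1.4 = 2875.7 N·m.
So T = 2875.7 / (0.6428 × 3.8) = 1177.3 N.

T ≈ 1180 N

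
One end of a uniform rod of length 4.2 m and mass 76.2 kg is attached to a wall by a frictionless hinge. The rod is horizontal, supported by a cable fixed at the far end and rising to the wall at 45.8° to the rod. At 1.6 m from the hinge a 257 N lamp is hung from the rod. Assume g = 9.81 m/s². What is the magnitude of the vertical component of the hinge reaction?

|H_y| ≈ 533 N

Take torques about the hinge: T sin 45.8° · 4.2 = 76.2×9.81×2.1 + 257×1.6 = 1981 N·m.
So T = 1981 / (0.7169 × 4.2) = 657.91 N.
ΣF_y = 0: H_y = (76.2×9.81 + 257) − T sin 45.8° = 1004.5 − 471.67 = 532.86 N.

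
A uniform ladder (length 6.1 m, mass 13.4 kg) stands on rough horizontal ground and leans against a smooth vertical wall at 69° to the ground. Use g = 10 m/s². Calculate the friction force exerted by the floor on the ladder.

f ≈ 25.7 N

Torques about the foot: N_wall · 6.1 sin 69° = 13.4×10×3.05 cos 69° → N_wall = 25.719 N.
ΣF_x = 0: f_floor = N_wall = 25.719 N.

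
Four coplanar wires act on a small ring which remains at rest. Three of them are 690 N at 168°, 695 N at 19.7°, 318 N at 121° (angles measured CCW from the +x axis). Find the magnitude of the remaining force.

Sum the known components: ΣF_x = -184.4 N, ΣF_y = 650.3 N.
For equilibrium the remaining force must supply (−ΣF_x, −ΣF_y) = (184.4, -650.3) N.
Magnitude = √((184.4)² + (-650.3)²) = 676 N; direction = atan2(-650.3, 184.4) = 285.8°.

F ≈ 676 N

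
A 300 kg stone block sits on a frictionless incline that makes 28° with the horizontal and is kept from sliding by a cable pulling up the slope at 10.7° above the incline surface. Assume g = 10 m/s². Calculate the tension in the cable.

T ≈ 1430 N

Take axes along and perpendicular to the incline. Weight components: W sin 28° = 1408 N down-slope, W cos 28° = 2649 N into the surface.
Along incline: T cos 10.7° = W sin 28° → T = 1433 N.
Perpendicular: N = W cos 28° − T sin 10.7° = 2383 N.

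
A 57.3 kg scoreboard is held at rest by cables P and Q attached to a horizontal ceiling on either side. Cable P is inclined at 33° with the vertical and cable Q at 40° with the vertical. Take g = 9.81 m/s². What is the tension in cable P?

T_P ≈ 378 N

Angles from the horizontal: cable P is 90° − 33° = 57°, cable Q is 90° − 40° = 50°.
Weight W = 57.3 × 9.81 = 562.1 N acts straight down.
Horizontal: T_P cos 57° = T_Q cos 50°  →  T_Q = 0.8473 T_P.
Vertical: T_P sin 57° + T_Q sin 50° = 562.1.
Substituting the horizontal relation into the vertical equation gives 1.488 T_P = 562.1, so T_P = 377.8 N.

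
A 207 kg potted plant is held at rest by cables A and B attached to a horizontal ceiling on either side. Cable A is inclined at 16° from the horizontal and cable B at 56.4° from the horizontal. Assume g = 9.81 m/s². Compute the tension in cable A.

T_A ≈ 1180 N

Weight W = 207 × 9.81 = 2031 N acts straight down.
Horizontal: T_A cos 16° = T_B cos 56.4°  →  T_B = 1.737 T_A.
Vertical: T_A sin 16° + T_B sin 56.4° = 2031.
Substituting the horizontal relation into the vertical equation gives 1.722 T_A = 2031, so T_A = 1179 N.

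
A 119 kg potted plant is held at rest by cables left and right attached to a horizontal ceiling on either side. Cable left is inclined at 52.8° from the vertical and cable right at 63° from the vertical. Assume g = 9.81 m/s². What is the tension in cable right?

T_right ≈ 1030 N

Angles from the horizontal: cable left is 90° − 52.8° = 37.2°, cable right is 90° − 63° = 27°.
Weight W = 119 × 9.81 = 1167 N acts straight down.
Horizontal: T_left cos 37.2° = T_right cos 27°  →  T_left = 1.119 T_right.
Vertical: T_left sin 37.2° + T_right sin 27° = 1167.
Substituting the horizontal relation into the vertical equation gives 1.13 T_right = 1167, so T_right = 1033 N.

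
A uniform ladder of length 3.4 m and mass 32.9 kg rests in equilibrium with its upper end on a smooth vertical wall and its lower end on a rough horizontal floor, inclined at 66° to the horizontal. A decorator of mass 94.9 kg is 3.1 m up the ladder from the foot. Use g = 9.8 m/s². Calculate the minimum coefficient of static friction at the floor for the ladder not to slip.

μ_min ≈ 0.359

ΣF_y = 0: N_floor = 32.9×9.8 + 94.9×9.8 = 1252.4 N.
Torques about the foot: N_wall · 3.4 sin 66° = 32.9×9.8×1.7 cos 66° + 94.9×9.8×3.1 cos 66° → N_wall = 449.31 N.
ΣF_x = 0: f_floor = N_wall = 449.31 N.
μ_min = f_floor / N_floor = 449.31 / 1252.4 = 0.3587.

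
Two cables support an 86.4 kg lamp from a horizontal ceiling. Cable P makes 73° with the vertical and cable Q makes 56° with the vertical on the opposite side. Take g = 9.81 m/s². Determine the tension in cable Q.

T_Q ≈ 1040 N

Angles from the horizontal: cable P is 90° − 73° = 17°, cable Q is 90° − 56° = 34°.
Weight W = 86.4 × 9.81 = 847.6 N acts straight down.
Horizontal: T_P cos 17° = T_Q cos 34°  →  T_P = 0.8669 T_Q.
Vertical: T_P sin 17° + T_Q sin 34° = 847.6.
Substituting the horizontal relation into the vertical equation gives 0.8127 T_Q = 847.6, so T_Q = 1043 N.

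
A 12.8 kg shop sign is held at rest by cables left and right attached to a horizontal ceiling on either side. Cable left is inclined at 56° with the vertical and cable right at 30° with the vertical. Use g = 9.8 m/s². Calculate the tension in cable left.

Angles from the horizontal: cable left is 90° − 56° = 34°, cable right is 90° − 30° = 60°.
Weight W = 12.8 × 9.8 = 125.4 N acts straight down.
Horizontal: T_left cos 34° = T_right cos 60°  →  T_right = 1.658 T_left.
Vertical: T_left sin 34° + T_right sin 60° = 125.4.
Substituting the horizontal relation into the vertical equation gives 1.995 T_left = 125.4, so T_left = 62.87 N.

T_left ≈ 62.9 N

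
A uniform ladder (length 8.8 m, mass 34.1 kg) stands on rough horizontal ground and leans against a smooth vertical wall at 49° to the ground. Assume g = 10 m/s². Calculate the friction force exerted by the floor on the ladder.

Torques about the foot: N_wall · 8.8 sin 49° = 34.1×10×4.4 cos 49° → N_wall = 148.21 N.
ΣF_x = 0: f_floor = N_wall = 148.21 N.

f ≈ 148 N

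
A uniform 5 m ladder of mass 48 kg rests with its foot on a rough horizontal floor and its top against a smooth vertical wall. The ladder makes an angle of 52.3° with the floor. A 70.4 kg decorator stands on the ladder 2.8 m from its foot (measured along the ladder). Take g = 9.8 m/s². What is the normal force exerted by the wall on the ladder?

N_wall ≈ 480 N

Torques about the foot: N_wall · 5 sin 52.3° = 48×9.8×2.5 cos 52.3° + 70.4×9.8×2.8 cos 52.3° → N_wall = 480.39 N.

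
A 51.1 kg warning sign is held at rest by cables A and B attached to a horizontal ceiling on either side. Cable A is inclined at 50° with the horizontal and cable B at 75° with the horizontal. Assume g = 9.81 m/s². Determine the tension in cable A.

T_A ≈ 158 N

Weight W = 51.1 × 9.81 = 501.3 N acts straight down.
Horizontal: T_A cos 50° = T_B cos 75°  →  T_B = 2.484 T_A.
Vertical: T_A sin 50° + T_B sin 75° = 501.3.
Substituting the horizontal relation into the vertical equation gives 3.165 T_A = 501.3, so T_A = 158.4 N.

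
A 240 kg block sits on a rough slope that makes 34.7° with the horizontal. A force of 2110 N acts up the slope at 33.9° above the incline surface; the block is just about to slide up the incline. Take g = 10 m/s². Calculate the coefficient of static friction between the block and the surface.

μ ≈ 0.484

On the verge of sliding up the incline, friction is at its maximum μN and acts down the slope.
Perpendicular to incline: N = W cos 34.7° − P sin 33.9° = 1973 − 1177 = 796.3 N.
Along incline: P cos 33.9° − μN = W sin 34.7° → μ = −(W sin 34.7° − P cos 33.9°) / N = 0.4836.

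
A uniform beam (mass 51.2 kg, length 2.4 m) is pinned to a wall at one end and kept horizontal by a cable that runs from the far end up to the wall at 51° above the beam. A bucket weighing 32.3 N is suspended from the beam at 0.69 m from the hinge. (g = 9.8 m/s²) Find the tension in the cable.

T ≈ 335 N

Take torques about the hinge: T sin 51° · 2.4 = 51.2×9.8×1.2 + 32.3×0.69 = 624.4 N·m.
So T = 624.4 / (0.7771 × 2.4) = 334.77 N.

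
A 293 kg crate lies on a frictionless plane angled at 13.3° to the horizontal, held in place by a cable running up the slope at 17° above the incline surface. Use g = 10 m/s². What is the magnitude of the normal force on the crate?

Take axes along and perpendicular to the incline. Weight components: W sin 13.3° = 674 N down-slope, W cos 13.3° = 2851 N into the surface.
Along incline: T cos 17° = W sin 13.3° → T = 704.8 N.
Perpendicular: N = W cos 13.3° − T sin 17° = 2645 N.

N ≈ 2650 N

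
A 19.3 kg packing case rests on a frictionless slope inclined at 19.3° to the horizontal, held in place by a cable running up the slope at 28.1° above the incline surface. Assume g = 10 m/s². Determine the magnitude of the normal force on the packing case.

Take axes along and perpendicular to the incline. Weight components: W sin 19.3° = 63.79 N down-slope, W cos 19.3° = 182.2 N into the surface.
Along incline: T cos 28.1° = W sin 19.3° → T = 72.31 N.
Perpendicular: N = W cos 19.3° − T sin 28.1° = 148.1 N.

N ≈ 148 N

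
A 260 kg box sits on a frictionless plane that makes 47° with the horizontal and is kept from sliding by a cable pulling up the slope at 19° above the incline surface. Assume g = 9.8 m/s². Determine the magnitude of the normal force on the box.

Take axes along and perpendicular to the incline. Weight components: W sin 47° = 1863 N down-slope, W cos 47° = 1738 N into the surface.
Along incline: T cos 19° = W sin 47° → T = 1971 N.
Perpendicular: N = W cos 47° − T sin 19° = 1096 N.

N ≈ 1100 N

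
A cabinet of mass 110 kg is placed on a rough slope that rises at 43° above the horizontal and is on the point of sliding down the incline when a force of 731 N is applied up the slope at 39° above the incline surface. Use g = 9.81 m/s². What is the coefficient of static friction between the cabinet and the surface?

On the verge of sliding down the incline, friction is at its maximum μN and acts up the slope.
Perpendicular to incline: N = W cos 43° − P sin 39° = 789.2 − 460 = 329.2 N.
Along incline: P cos 39° + μN = W sin 43° → μ = (W sin 43° − P cos 39°) / N = 0.5099.

μ ≈ 0.510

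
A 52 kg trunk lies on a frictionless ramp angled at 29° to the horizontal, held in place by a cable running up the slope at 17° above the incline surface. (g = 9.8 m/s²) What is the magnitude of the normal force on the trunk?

N ≈ 370 N

Take axes along and perpendicular to the incline. Weight components: W sin 29° = 247.1 N down-slope, W cos 29° = 445.7 N into the surface.
Along incline: T cos 17° = W sin 29° → T = 258.3 N.
Perpendicular: N = W cos 29° − T sin 17° = 370.2 N.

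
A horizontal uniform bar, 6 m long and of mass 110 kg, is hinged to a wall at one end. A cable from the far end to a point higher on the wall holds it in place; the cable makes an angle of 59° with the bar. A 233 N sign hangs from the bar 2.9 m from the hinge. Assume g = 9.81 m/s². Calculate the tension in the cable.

Take torques about the hinge: T sin 59° · 6 = 110×9.81×3 + 233×2.9 = 3913 N·m.
So T = 3913 / (0.8572 × 6) = 760.84 N.

T ≈ 761 N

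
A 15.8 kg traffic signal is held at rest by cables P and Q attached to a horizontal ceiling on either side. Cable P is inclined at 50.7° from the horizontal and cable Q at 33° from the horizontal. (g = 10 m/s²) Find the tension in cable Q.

T_Q ≈ 101 N

Weight W = 15.8 × 10 = 158 N acts straight down.
Horizontal: T_P cos 50.7° = T_Q cos 33°  →  T_P = 1.324 T_Q.
Vertical: T_P sin 50.7° + T_Q sin 33° = 158.
Substituting the horizontal relation into the vertical equation gives 1.569 T_Q = 158, so T_Q = 100.7 N.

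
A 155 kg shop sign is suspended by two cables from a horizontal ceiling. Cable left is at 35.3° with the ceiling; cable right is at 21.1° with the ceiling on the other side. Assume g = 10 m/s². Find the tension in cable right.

Weight W = 155 × 10 = 1550 N acts straight down.
Horizontal: T_left cos 35.3° = T_right cos 21.1°  →  T_left = 1.143 T_right.
Vertical: T_left sin 35.3° + T_right sin 21.1° = 1550.
Substituting the horizontal relation into the vertical equation gives 1.021 T_right = 1550, so T_right = 1519 N.

T_right ≈ 1520 N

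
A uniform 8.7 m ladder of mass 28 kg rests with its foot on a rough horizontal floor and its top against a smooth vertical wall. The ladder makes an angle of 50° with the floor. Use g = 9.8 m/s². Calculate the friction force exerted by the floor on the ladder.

f ≈ 115 N

Torques about the foot: N_wall · 8.7 sin 50° = 28×9.8×4.35 cos 50° → N_wall = 115.12 N.
ΣF_x = 0: f_floor = N_wall = 115.12 N.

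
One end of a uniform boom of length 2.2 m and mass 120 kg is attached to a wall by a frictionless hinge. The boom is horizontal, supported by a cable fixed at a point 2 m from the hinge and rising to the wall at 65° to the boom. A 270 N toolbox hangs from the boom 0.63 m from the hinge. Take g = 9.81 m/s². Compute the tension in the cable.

Take torques about the hinge: T sin 65° · 2 = 120×9.81×1.1 + 270×0.63 = 1465 N·m.
So T = 1465 / (0.9063 × 2) = 808.24 N.

T ≈ 808 N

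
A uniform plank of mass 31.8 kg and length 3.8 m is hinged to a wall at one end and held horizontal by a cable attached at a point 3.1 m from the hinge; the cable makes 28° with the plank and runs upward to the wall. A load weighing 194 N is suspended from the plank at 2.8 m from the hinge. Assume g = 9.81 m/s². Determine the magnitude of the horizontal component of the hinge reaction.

Take torques about the hinge: T sin 28° · 3.1 = 31.8×9.81×1.9 + 194×2.8 = 1135.9 N·m.
So T = 1135.9 / (0.4695 × 3.1) = 780.51 N.
ΣF_x = 0: H_x = T cos 28° = 689.15 N.

H_x ≈ 689 N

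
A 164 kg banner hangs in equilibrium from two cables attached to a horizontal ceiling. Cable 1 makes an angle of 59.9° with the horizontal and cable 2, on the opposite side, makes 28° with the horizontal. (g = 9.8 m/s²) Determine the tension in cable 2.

Weight W = 164 × 9.8 = 1607 N acts straight down.
Horizontal: T_1 cos 59.9° = T_2 cos 28°  →  T_1 = 1.761 T_2.
Vertical: T_1 sin 59.9° + T_2 sin 28° = 1607.
Substituting the horizontal relation into the vertical equation gives 1.993 T_2 = 1607, so T_2 = 806.6 N.

T_2 ≈ 807 N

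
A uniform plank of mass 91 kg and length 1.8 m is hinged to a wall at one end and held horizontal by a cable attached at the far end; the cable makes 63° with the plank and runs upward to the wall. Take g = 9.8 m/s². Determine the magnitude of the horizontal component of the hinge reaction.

H_x ≈ 227 N

Take torques about the hinge: T sin 63° · 1.8 = 91×9.8×0.9 = 802.62 N·m.
So T = 802.62 / (0.8910 × 1.8) = 500.45 N.
ΣF_x = 0: H_x = T cos 63° = 227.2 N.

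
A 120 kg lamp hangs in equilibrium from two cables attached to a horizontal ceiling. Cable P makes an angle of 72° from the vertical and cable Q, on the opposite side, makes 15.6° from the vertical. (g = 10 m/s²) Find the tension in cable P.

Angles from the horizontal: cable P is 90° − 72° = 18°, cable Q is 90° − 15.6° = 74.4°.
Weight W = 120 × 10 = 1200 N acts straight down.
Horizontal: T_P cos 18° = T_Q cos 74.4°  →  T_Q = 3.537 T_P.
Vertical: T_P sin 18° + T_Q sin 74.4° = 1200.
Substituting the horizontal relation into the vertical equation gives 3.715 T_P = 1200, so T_P = 323 N.

T_P ≈ 323 N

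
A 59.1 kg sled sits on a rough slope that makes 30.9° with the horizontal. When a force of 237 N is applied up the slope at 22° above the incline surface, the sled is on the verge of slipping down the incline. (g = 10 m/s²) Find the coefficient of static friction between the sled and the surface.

On the verge of sliding down the incline, friction is at its maximum μN and acts up the slope.
Perpendicular to incline: N = W cos 30.9° − P sin 22° = 507.1 − 88.78 = 418.3 N.
Along incline: P cos 22° + μN = W sin 30.9° → μ = (W sin 30.9° − P cos 22°) / N = 0.2002.

μ ≈ 0.200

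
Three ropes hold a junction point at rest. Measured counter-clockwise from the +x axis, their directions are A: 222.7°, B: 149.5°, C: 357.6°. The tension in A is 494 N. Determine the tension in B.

T_B ≈ 743 N

Resolve: ΣF_x = 494 cos 222.7° + T_B cos 149.5° + T_C cos 357.6° = 0.
        ΣF_y = 494 sin 222.7° + T_B sin 149.5° + T_C sin 357.6° = 0.
The known terms sum to (-363, -335) N, so -0.8616 T_B + 0.9991 T_C = 363 and 0.5075 T_B − 0.0419 T_C = 335.
Solving simultaneously: T_B = 742.9 N, T_C = 1004 N.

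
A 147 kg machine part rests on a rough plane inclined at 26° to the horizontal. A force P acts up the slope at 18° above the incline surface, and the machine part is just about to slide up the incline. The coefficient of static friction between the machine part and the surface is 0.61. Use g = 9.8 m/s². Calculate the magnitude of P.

P ≈ 1250 N

On the verge of sliding up the incline, friction equals μN and acts down the slope.
Perpendicular: N + P sin 18° = W cos 26° = 1295 N.
Along incline: P cos 18° = W sin 26° + μN  with W sin 26° = 631.5 N.
Solving the pair for P and N: P = 1247 N, N = 909.4 N (and f = μN = 554.7 N).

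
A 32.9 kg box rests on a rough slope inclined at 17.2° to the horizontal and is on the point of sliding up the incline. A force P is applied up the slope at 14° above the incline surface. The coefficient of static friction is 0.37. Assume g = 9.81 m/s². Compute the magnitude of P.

P ≈ 198 N

On the verge of sliding up the incline, friction equals μN and acts down the slope.
Perpendicular: N + P sin 14° = W cos 17.2° = 308.3 N.
Along incline: P cos 14° = W sin 17.2° + μN  with W sin 17.2° = 95.44 N.
Solving the pair for P and N: P = 197.7 N, N = 260.5 N (and f = μN = 96.38 N).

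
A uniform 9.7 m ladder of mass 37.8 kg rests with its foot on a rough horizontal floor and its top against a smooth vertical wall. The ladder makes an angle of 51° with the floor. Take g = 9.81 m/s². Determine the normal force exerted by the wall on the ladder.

Torques about the foot: N_wall · 9.7 sin 51° = 37.8×9.81×4.85 cos 51° → N_wall = 150.14 N.

N_wall ≈ 150 N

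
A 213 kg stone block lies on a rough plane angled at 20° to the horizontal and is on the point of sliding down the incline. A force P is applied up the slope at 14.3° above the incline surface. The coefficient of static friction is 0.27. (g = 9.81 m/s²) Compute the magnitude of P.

On the verge of sliding down the incline, friction equals μN and acts up the slope.
Perpendicular: N + P sin 14.3° = W cos 20° = 1964 N.
Along incline: P cos 14.3° + μN = W sin 20° with W sin 20° = 714.7 N.
Solving the pair for P and N: P = 204.5 N, N = 1913 N (and f = μN = 516.5 N).

P ≈ 204 N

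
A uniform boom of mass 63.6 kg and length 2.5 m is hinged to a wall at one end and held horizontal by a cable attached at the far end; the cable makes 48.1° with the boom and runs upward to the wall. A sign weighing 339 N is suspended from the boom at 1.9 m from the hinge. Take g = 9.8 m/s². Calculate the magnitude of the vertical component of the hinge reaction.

|H_y| ≈ 393 N

Take torques about the hinge: T sin 48.1° · 2.5 = 63.6×9.8×1.25 + 339×1.9 = 1423.2 N·m.
So T = 1423.2 / (0.7443 × 2.5) = 764.84 N.
ΣF_y = 0: H_y = (63.6×9.8 + 339) − T sin 48.1° = 962.28 − 569.28 = 393 N.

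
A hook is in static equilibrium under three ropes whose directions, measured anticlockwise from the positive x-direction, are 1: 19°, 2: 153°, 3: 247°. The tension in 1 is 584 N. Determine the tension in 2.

T_2 ≈ 435 N

Resolve: ΣF_x = 584 cos 19° + T_2 cos 153° + T_3 cos 247° = 0.
        ΣF_y = 584 sin 19° + T_2 sin 153° + T_3 sin 247° = 0.
The known terms sum to (552.2, 190.1) N, so -0.8910 T_2 − 0.3907 T_3 = -552.2 and 0.4540 T_2 − 0.9205 T_3 = -190.1.
Solving simultaneously: T_2 = 435.1 N, T_3 = 421.1 N.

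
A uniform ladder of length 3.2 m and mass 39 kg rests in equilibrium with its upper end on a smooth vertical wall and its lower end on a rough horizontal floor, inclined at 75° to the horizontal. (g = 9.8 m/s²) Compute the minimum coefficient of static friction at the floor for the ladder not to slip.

μ_min ≈ 0.134

ΣF_y = 0: N_floor = 39×9.8 = 382.2 N.
Torques about the foot: N_wall · 3.2 sin 75° = 39×9.8×1.6 cos 75° → N_wall = 51.205 N.
ΣF_x = 0: f_floor = N_wall = 51.205 N.
μ_min = f_floor / N_floor = 51.205 / 382.2 = 0.134.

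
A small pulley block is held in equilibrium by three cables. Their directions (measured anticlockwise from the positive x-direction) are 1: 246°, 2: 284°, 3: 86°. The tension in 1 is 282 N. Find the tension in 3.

T_3 ≈ 562 N

Resolve: ΣF_x = 282 cos 246° + T_2 cos 284° + T_3 cos 86° = 0.
        ΣF_y = 282 sin 246° + T_2 sin 284° + T_3 sin 86° = 0.
The known terms sum to (-114.7, -257.6) N, so 0.2419 T_2 + 0.0698 T_3 = 114.7 and -0.9703 T_2 + 0.9976 T_3 = 257.6.
Solving simultaneously: T_2 = 312.1 N, T_3 = 561.8 N.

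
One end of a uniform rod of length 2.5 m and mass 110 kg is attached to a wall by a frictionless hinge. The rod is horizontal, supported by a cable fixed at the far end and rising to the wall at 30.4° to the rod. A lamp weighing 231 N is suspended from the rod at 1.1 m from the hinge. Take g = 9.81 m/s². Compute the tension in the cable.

T ≈ 1270 N

Take torques about the hinge: T sin 30.4° · 2.5 = 110×9.81×1.25 + 231×1.1 = 1603 N·m.
So T = 1603 / (0.5060 × 2.5) = 1267.1 N.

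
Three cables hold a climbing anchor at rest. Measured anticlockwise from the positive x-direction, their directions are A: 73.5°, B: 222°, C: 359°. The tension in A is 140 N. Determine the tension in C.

Resolve: ΣF_x = 140 cos 73.5° + T_B cos 222° + T_C cos 359° = 0.
        ΣF_y = 140 sin 73.5° + T_B sin 222° + T_C sin 359° = 0.
The known terms sum to (39.76, 134.2) N, so -0.7431 T_B + 0.9998 T_C = -39.76 and -0.6691 T_B − 0.0175 T_C = -134.2.
Solving simultaneously: T_B = 197.8 N, T_C = 107.3 N.

T_C ≈ 107 N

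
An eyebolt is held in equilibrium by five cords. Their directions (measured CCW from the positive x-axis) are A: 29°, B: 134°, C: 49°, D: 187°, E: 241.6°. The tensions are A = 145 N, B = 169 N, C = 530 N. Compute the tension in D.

T_D ≈ 40.1 N

Resolve: ΣF_x = 145 cos 29° + 169 cos 134° + 530 cos 49° + T_D cos 187° + T_E cos 241.6° = 0.
        ΣF_y = 145 sin 29° + 169 sin 134° + 530 sin 49° + T_D sin 187° + T_E sin 241.6° = 0.
The known terms sum to (357.1, 591.9) N, so -0.9925 T_D − 0.4756 T_E = -357.1 and -0.1219 T_D − 0.8796 T_E = -591.9.
Solving simultaneously: T_D = 40.05 N, T_E = 667.3 N.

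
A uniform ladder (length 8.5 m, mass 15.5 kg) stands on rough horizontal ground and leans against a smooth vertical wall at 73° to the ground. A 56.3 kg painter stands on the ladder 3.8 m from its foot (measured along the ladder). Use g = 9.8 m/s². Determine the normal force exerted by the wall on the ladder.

Torques about the foot: N_wall · 8.5 sin 73° = 15.5×9.8×4.25 cos 73° + 56.3×9.8×3.8 cos 73° → N_wall = 98.632 N.

N_wall ≈ 98.6 N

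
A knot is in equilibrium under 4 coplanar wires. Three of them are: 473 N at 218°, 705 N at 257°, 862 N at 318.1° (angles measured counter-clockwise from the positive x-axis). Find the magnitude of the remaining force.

Sum the known components: ΣF_x = 110.3 N, ΣF_y = -1554 N.
For equilibrium the remaining force must supply (−ΣF_x, −ΣF_y) = (-110.3, 1554) N.
Magnitude = √((-110.3)² + (1554)²) = 1558 N; direction = atan2(1554, -110.3) = 94.1°.

F ≈ 1560 N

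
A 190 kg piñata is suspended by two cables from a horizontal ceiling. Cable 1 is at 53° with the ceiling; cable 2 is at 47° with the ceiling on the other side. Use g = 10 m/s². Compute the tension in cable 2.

Weight W = 190 × 10 = 1900 N acts straight down.
Horizontal: T_1 cos 53° = T_2 cos 47°  →  T_1 = 1.133 T_2.
Vertical: T_1 sin 53° + T_2 sin 47° = 1900.
Substituting the horizontal relation into the vertical equation gives 1.636 T_2 = 1900, so T_2 = 1161 N.

T_2 ≈ 1160 N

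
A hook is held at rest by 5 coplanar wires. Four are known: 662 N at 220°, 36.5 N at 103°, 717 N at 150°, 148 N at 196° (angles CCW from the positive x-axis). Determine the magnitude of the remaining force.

F ≈ 1280 N

Sum the known components: ΣF_x = -1279 N, ΣF_y = -72.26 N.
For equilibrium the remaining force must supply (−ΣF_x, −ΣF_y) = (1279, 72.26) N.
Magnitude = √((1279)² + (72.26)²) = 1281 N; direction = atan2(72.26, 1279) = 3.2°.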